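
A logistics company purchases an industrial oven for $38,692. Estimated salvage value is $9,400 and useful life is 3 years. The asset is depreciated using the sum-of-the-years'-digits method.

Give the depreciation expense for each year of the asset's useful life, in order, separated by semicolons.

$14,646; $9,764; $4,882

Depreciable base = $38,692 − $9,400 = $29,292.
Sum of the years' digits = 3+2+1 = 6.
Year 1: $29,292 × 3/6 = $14,646. Book value $24,046.
Year 2: $29,292 × 2/6 = $9,764. Book value $14,282.
Year 3: $29,292 × 1/6 = $4,882. Book value $9,400.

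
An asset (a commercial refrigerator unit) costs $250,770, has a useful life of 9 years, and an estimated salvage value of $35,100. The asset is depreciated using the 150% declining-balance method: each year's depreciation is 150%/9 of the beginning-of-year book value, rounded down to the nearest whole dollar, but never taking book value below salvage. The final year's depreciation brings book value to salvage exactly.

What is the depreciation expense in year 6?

Depreciable base = $250,770 − $35,100 = $215,670.
Year 1: ⌊$250,770 × 150%/9⌋ = $41,795. Book value $208,975.
Year 2: ⌊$208,975 × 150%/9⌋ = $34,829. Book value $174,146.
Year 3: ⌊$174,146 × 150%/9⌋ = $29,024. Book value $145,122.
Year 4: ⌊$145,122 × 150%/9⌋ = $24,187. Book value $120,935.
Year 5: ⌊$120,935 × 150%/9⌋ = $20,155. Book value $100,780.
Year 6: ⌊$100,780 × 150%/9⌋ = $16,796. Book value $83,984.

$16,796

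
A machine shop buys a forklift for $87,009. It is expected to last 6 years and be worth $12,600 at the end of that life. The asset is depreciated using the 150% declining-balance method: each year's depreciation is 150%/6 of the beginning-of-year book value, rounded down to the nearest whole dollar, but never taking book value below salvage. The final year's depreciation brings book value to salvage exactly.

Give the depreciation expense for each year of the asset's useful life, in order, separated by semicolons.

Depreciable base = $87,009 − $12,600 = $74,409.
Year 1: ⌊$87,009 × 150%/6⌋ = $21,752. Book value $65,257.
Year 2: ⌊$65,257 × 150%/6⌋ = $16,314. Book value $48,943.
Year 3: ⌊$48,943 × 150%/6⌋ = $12,235. Book value $36,708.
Year 4: ⌊$36,708 × 150%/6⌋ = $9,177. Book value $27,531.
Year 5: ⌊$27,531 × 150%/6⌋ = $6,882. Book value $20,649.
Year 6 (final): $20,649 − $12,600 = $8,049. Book value $12,600.

$21,752; $16,314; $12,235; $9,177; $6,882; $8,049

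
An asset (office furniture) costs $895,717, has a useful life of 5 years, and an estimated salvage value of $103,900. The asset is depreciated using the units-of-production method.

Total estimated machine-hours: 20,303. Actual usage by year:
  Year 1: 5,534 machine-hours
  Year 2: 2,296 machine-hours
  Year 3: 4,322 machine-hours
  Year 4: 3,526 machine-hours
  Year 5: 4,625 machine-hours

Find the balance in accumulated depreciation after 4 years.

$611,442

Depreciable base = $895,717 − $103,900 = $791,817.
Rate = $791,817 / 20,303 machine-hours = $39 per machine-hour.
Year 1: 5,534 × $39 = $215,826. Book value $679,891.
Year 2: 2,296 × $39 = $89,544. Book value $590,347.
Year 3: 4,322 × $39 = $168,558. Book value $421,789.
Year 4: 3,526 × $39 = $137,514. Book value $284,275.
Accumulated through year 4 = $895,717 − $284,275 = $611,442.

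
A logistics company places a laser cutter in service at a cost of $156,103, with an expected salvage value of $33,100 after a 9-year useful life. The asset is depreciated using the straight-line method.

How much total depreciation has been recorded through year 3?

$41,001

Depreciable base = $156,103 − $33,100 = $123,003.
Annual expense = $123,003 / 9 = $13,667.
End of year 1: book value $142,436.
End of year 2: book value $128,769.
End of year 3: book value $115,102.
Accumulated through year 3 = $156,103 − $115,102 = $41,001.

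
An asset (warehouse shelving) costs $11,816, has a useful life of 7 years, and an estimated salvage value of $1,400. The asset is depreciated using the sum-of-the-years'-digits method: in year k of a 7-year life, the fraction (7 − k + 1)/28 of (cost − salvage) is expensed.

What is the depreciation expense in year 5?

$1,116

Depreciable base = $11,816 − $1,400 = $10,416.
Sum of the years' digits = 7+6+5+4+3+2+1 = 28.
Year 1: $10,416 × 7/28 = $2,604. Book value $9,212.
Year 2: $10,416 × 6/28 = $2,232. Book value $6,980.
Year 3: $10,416 × 5/28 = $1,860. Book value $5,120.
Year 4: $10,416 × 4/28 = $1,488. Book value $3,632.
Year 5: $10,416 × 3/28 = $1,116. Book value $2,516.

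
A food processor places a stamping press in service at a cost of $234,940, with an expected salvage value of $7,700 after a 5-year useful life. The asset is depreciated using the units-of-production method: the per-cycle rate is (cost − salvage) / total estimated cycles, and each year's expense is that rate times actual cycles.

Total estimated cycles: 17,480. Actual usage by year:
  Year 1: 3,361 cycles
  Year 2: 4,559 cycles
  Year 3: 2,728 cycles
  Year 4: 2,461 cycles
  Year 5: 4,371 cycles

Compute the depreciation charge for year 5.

$56,823

Depreciable base = $234,940 − $7,700 = $227,240.
Rate = $227,240 / 17,480 cycles = $13 per cycle.
Year 1: 3,361 × $13 = $43,693. Book value $191,247.
Year 2: 4,559 × $13 = $59,267. Book value $131,980.
Year 3: 2,728 × $13 = $35,464. Book value $96,516.
Year 4: 2,461 × $13 = $31,993. Book value $64,523.
Year 5: 4,371 × $13 = $56,823. Book value $7,700.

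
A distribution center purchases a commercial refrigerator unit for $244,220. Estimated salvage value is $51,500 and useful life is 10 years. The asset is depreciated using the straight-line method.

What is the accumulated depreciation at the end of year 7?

Depreciable base = $244,220 − $51,500 = $192,720.
Annual expense = $192,720 / 10 = $19,272.
End of year 1: book value $224,948.
End of year 2: book value $205,676.
End of year 3: book value $186,404.
End of year 4: book value $167,132.
End of year 5: book value $147,860.
End of year 6: book value $128,588.
End of year 7: book value $109,316.
Accumulated through year 7 = $244,220 − $109,316 = $134,904.

$134,904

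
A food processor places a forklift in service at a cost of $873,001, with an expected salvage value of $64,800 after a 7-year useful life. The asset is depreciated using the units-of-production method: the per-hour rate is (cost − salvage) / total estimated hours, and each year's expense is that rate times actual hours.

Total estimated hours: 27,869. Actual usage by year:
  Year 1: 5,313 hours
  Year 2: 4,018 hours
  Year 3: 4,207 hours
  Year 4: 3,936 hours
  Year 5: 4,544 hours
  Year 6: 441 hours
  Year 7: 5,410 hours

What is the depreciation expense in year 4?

Depreciable base = $873,001 − $64,800 = $808,201.
Rate = $808,201 / 27,869 hours = $29 per hour.
Year 1: 5,313 × $29 = $154,077. Book value $718,924.
Year 2: 4,018 × $29 = $116,522. Book value $602,402.
Year 3: 4,207 × $29 = $122,003. Book value $480,399.
Year 4: 3,936 × $29 = $114,144. Book value $366,255.

$114,144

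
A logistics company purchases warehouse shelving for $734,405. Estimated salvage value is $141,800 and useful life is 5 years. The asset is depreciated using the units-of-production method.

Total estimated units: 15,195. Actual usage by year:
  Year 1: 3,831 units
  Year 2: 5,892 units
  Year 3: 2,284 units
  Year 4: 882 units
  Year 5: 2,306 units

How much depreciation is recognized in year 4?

$34,398

Depreciable base = $734,405 − $141,800 = $592,605.
Rate = $592,605 / 15,195 units = $39 per unit.
Year 1: 3,831 × $39 = $149,409. Book value $584,996.
Year 2: 5,892 × $39 = $229,788. Book value $355,208.
Year 3: 2,284 × $39 = $89,076. Book value $266,132.
Year 4: 882 × $39 = $34,398. Book value $231,734.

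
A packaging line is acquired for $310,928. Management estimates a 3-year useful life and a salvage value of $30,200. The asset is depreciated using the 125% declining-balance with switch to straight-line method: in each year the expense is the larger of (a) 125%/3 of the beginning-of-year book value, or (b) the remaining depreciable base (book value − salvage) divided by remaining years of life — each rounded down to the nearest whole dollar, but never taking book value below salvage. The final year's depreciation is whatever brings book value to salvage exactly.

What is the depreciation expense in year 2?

Depreciable base = $310,928 − $30,200 = $280,728.
Year 1: DB = ⌊$310,928 × 125%/3⌋ = $129,553; SL = ⌊$280,728/3⌋ = $93,576 → take DB $129,553. Book value $181,375.
Year 2: DB = ⌊$181,375 × 125%/3⌋ = $75,572; SL = ⌊$151,175/2⌋ = $75,587 → take SL $75,587. Book value $105,788.

$75,587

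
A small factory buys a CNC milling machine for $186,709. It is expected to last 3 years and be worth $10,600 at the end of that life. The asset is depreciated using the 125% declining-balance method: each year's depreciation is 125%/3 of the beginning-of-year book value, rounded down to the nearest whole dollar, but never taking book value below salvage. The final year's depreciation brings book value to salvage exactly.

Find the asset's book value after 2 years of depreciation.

Depreciable base = $186,709 − $10,600 = $176,109.
Year 1: ⌊$186,709 × 125%/3⌋ = $77,795. Book value $108,914.
Year 2: ⌊$108,914 × 125%/3⌋ = $45,380. Book value $63,534.

$63,534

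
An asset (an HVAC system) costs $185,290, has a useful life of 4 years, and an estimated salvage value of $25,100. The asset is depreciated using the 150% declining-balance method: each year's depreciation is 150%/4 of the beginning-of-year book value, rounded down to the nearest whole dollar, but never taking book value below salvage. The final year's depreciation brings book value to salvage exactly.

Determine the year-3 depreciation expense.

Depreciable base = $185,290 − $25,100 = $160,190.
Year 1: ⌊$185,290 × 150%/4⌋ = $69,483. Book value $115,807.
Year 2: ⌊$115,807 × 150%/4⌋ = $43,427. Book value $72,380.
Year 3: ⌊$72,380 × 150%/4⌋ = $27,142. Book value $45,238.

$27,142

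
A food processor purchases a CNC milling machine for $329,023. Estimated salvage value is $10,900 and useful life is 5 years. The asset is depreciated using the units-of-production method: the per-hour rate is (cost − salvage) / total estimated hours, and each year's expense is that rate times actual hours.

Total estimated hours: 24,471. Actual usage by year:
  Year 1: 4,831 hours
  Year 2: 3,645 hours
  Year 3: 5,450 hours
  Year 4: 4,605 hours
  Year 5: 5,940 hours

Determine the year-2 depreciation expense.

Depreciable base = $329,023 − $10,900 = $318,123.
Rate = $318,123 / 24,471 hours = $13 per hour.
Year 1: 4,831 × $13 = $62,803. Book value $266,220.
Year 2: 3,645 × $13 = $47,385. Book value $218,835.

$47,385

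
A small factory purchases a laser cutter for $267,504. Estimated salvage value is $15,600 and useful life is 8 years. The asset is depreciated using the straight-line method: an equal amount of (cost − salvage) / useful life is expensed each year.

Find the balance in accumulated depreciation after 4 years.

Depreciable base = $267,504 − $15,600 = $251,904.
Annual expense = $251,904 / 8 = $31,488.
End of year 1: book value $236,016.
End of year 2: book value $204,528.
End of year 3: book value $173,040.
End of year 4: book value $141,552.
Accumulated through year 4 = $267,504 − $141,552 = $125,952.

$125,952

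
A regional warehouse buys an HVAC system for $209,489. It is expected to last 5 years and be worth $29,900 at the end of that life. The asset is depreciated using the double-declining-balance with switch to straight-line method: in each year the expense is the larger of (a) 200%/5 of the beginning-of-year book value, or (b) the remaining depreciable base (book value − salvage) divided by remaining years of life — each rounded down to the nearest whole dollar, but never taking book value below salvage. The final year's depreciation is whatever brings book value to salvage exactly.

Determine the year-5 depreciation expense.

$0

Depreciable base = $209,489 − $29,900 = $179,589.
Year 1: DB = ⌊$209,489 × 200%/5⌋ = $83,795; SL = ⌊$179,589/5⌋ = $35,917 → take DB $83,795. Book value $125,694.
Year 2: DB = ⌊$125,694 × 200%/5⌋ = $50,277; SL = ⌊$95,794/4⌋ = $23,948 → take DB $50,277. Book value $75,417.
Year 3: DB = ⌊$75,417 × 200%/5⌋ = $30,166; SL = ⌊$45,517/3⌋ = $15,172 → take DB $30,166. Book value $45,251.
Year 4: DB = ⌊$45,251 × 200%/5⌋ = $18,100; SL = ⌊$15,351/2⌋ = $7,675 → take DB $18,100, capped at $15,351. Book value $29,900.
Year 5 (final): $29,900 − $29,900 = $0. Book value $29,900.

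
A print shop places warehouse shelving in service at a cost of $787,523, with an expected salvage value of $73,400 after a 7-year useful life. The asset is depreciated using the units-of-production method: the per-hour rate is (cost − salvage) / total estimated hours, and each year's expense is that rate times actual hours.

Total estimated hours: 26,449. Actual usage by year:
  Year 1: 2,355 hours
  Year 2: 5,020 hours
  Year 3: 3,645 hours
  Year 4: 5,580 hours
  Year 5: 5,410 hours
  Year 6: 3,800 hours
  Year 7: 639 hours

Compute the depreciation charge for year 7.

Depreciable base = $787,523 − $73,400 = $714,123.
Rate = $714,123 / 26,449 hours = $27 per hour.
Year 1: 2,355 × $27 = $63,585. Book value $723,938.
Year 2: 5,020 × $27 = $135,540. Book value $588,398.
Year 3: 3,645 × $27 = $98,415. Book value $489,983.
Year 4: 5,580 × $27 = $150,660. Book value $339,323.
Year 5: 5,410 × $27 = $146,070. Book value $193,253.
Year 6: 3,800 × $27 = $102,600. Book value $90,653.
Year 7: 639 × $27 = $17,253. Book value $73,400.

$17,253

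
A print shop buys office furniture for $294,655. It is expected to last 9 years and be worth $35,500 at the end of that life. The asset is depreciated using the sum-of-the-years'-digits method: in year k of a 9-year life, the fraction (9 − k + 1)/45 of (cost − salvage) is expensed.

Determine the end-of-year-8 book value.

Depreciable base = $294,655 − $35,500 = $259,155.
Sum of the years' digits = 9+8+7+6+5+4+3+2+1 = 45.
Year 1: $259,155 × 9/45 = $51,831. Book value $242,824.
Year 2: $259,155 × 8/45 = $46,072. Book value $196,752.
Year 3: $259,155 × 7/45 = $40,313. Book value $156,439.
Year 4: $259,155 × 6/45 = $34,554. Book value $121,885.
Year 5: $259,155 × 5/45 = $28,795. Book value $93,090.
Year 6: $259,155 × 4/45 = $23,036. Book value $70,054.
Year 7: $259,155 × 3/45 = $17,277. Book value $52,777.
Year 8: $259,155 × 2/45 = $11,518. Book value $41,259.

$41,259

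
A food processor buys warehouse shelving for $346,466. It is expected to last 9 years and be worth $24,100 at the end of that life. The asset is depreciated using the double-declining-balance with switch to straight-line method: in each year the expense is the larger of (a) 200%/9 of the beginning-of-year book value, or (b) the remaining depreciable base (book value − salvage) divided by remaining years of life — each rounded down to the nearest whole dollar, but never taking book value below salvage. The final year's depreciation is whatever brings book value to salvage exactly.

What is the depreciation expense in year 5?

Depreciable base = $346,466 − $24,100 = $322,366.
Year 1: DB = ⌊$346,466 × 200%/9⌋ = $76,992; SL = ⌊$322,366/9⌋ = $35,818 → take DB $76,992. Book value $269,474.
Year 2: DB = ⌊$269,474 × 200%/9⌋ = $59,883; SL = ⌊$245,374/8⌋ = $30,671 → take DB $59,883. Book value $209,591.
Year 3: DB = ⌊$209,591 × 200%/9⌋ = $46,575; SL = ⌊$185,491/7⌋ = $26,498 → take DB $46,575. Book value $163,016.
Year 4: DB = ⌊$163,016 × 200%/9⌋ = $36,225; SL = ⌊$138,916/6⌋ = $23,152 → take DB $36,225. Book value $126,791.
Year 5: DB = ⌊$126,791 × 200%/9⌋ = $28,175; SL = ⌊$102,691/5⌋ = $20,538 → take DB $28,175. Book value $98,616.

$28,175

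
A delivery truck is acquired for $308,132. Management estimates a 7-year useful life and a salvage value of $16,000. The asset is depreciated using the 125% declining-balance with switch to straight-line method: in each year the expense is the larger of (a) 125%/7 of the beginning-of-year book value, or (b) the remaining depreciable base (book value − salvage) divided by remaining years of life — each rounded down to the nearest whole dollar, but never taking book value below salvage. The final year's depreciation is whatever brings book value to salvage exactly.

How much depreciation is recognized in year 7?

$38,383

Depreciable base = $308,132 − $16,000 = $292,132.
Year 1: DB = ⌊$308,132 × 125%/7⌋ = $55,023; SL = ⌊$292,132/7⌋ = $41,733 → take DB $55,023. Book value $253,109.
Year 2: DB = ⌊$253,109 × 125%/7⌋ = $45,198; SL = ⌊$237,109/6⌋ = $39,518 → take DB $45,198. Book value $207,911.
Year 3: DB = ⌊$207,911 × 125%/7⌋ = $37,126; SL = ⌊$191,911/5⌋ = $38,382 → take SL $38,382. Book value $169,529.
Year 4: DB = ⌊$169,529 × 125%/7⌋ = $30,273; SL = ⌊$153,529/4⌋ = $38,382 → take SL $38,382. Book value $131,147.
Year 5: DB = ⌊$131,147 × 125%/7⌋ = $23,419; SL = ⌊$115,147/3⌋ = $38,382 → take SL $38,382. Book value $92,765.
Year 6: DB = ⌊$92,765 × 125%/7⌋ = $16,565; SL = ⌊$76,765/2⌋ = $38,382 → take SL $38,382. Book value $54,383.
Year 7 (final): $54,383 − $16,000 = $38,383. Book value $16,000.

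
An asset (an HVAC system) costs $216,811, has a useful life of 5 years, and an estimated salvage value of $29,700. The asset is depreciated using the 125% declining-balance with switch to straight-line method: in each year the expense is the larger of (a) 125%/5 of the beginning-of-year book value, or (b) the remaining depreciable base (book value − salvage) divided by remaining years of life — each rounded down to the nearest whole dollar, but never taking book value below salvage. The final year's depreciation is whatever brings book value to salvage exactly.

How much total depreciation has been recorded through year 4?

$156,358

Depreciable base = $216,811 − $29,700 = $187,111.
Year 1: DB = ⌊$216,811 × 125%/5⌋ = $54,202; SL = ⌊$187,111/5⌋ = $37,422 → take DB $54,202. Book value $162,609.
Year 2: DB = ⌊$162,609 × 125%/5⌋ = $40,652; SL = ⌊$132,909/4⌋ = $33,227 → take DB $40,652. Book value $121,957.
Year 3: DB = ⌊$121,957 × 125%/5⌋ = $30,489; SL = ⌊$92,257/3⌋ = $30,752 → take SL $30,752. Book value $91,205.
Year 4: DB = ⌊$91,205 × 125%/5⌋ = $22,801; SL = ⌊$61,505/2⌋ = $30,752 → take SL $30,752. Book value $60,453.
Accumulated through year 4 = $216,811 − $60,453 = $156,358.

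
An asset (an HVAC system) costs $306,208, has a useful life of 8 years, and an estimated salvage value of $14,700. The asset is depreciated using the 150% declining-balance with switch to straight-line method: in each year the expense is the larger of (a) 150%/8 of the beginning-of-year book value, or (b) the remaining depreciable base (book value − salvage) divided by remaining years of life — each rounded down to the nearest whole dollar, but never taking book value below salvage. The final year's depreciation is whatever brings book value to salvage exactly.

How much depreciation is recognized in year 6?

Depreciable base = $306,208 − $14,700 = $291,508.
Year 1: DB = ⌊$306,208 × 150%/8⌋ = $57,414; SL = ⌊$291,508/8⌋ = $36,438 → take DB $57,414. Book value $248,794.
Year 2: DB = ⌊$248,794 × 150%/8⌋ = $46,648; SL = ⌊$234,094/7⌋ = $33,442 → take DB $46,648. Book value $202,146.
Year 3: DB = ⌊$202,146 × 150%/8⌋ = $37,902; SL = ⌊$187,446/6⌋ = $31,241 → take DB $37,902. Book value $164,244.
Year 4: DB = ⌊$164,244 × 150%/8⌋ = $30,795; SL = ⌊$149,544/5⌋ = $29,908 → take DB $30,795. Book value $133,449.
Year 5: DB = ⌊$133,449 × 150%/8⌋ = $25,021; SL = ⌊$118,749/4⌋ = $29,687 → take SL $29,687. Book value $103,762.
Year 6: DB = ⌊$103,762 × 150%/8⌋ = $19,455; SL = ⌊$89,062/3⌋ = $29,687 → take SL $29,687. Book value $74,075.

$29,687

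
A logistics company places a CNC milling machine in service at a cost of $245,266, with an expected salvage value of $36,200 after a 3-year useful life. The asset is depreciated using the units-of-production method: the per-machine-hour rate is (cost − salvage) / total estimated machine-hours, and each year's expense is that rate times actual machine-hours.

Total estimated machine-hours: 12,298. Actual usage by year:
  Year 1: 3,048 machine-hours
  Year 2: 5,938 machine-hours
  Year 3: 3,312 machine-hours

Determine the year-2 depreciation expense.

$100,946

Depreciable base = $245,266 − $36,200 = $209,066.
Rate = $209,066 / 12,298 machine-hours = $17 per machine-hour.
Year 1: 3,048 × $17 = $51,816. Book value $193,450.
Year 2: 5,938 × $17 = $100,946. Book value $92,504.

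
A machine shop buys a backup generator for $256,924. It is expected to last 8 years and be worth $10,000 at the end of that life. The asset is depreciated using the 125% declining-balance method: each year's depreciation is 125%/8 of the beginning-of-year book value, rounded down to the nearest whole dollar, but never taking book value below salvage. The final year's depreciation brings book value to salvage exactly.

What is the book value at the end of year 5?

$109,870

Depreciable base = $256,924 − $10,000 = $246,924.
Year 1: ⌊$256,924 × 125%/8⌋ = $40,144. Book value $216,780.
Year 2: ⌊$216,780 × 125%/8⌋ = $33,871. Book value $182,909.
Year 3: ⌊$182,909 × 125%/8⌋ = $28,579. Book value $154,330.
Year 4: ⌊$154,330 × 125%/8⌋ = $24,114. Book value $130,216.
Year 5: ⌊$130,216 × 125%/8⌋ = $20,346. Book value $109,870.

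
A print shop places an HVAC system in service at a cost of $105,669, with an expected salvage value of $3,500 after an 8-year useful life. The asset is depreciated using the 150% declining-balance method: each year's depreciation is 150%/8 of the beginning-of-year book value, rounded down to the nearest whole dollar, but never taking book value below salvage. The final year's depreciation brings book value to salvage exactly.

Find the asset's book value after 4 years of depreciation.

$46,053

Depreciable base = $105,669 − $3,500 = $102,169.
Year 1: ⌊$105,669 × 150%/8⌋ = $19,812. Book value $85,857.
Year 2: ⌊$85,857 × 150%/8⌋ = $16,098. Book value $69,759.
Year 3: ⌊$69,759 × 150%/8⌋ = $13,079. Book value $56,680.
Year 4: ⌊$56,680 × 150%/8⌋ = $10,627. Book value $46,053.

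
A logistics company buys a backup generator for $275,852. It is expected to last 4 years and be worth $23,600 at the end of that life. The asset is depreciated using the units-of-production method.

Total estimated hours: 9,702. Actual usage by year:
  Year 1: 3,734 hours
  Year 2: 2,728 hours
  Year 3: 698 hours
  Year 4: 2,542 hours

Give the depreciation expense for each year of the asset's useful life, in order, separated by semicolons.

$97,084; $70,928; $18,148; $66,092

Depreciable base = $275,852 − $23,600 = $252,252.
Rate = $252,252 / 9,702 hours = $26 per hour.
Year 1: 3,734 × $26 = $97,084. Book value $178,768.
Year 2: 2,728 × $26 = $70,928. Book value $107,840.
Year 3: 698 × $26 = $18,148. Book value $89,692.
Year 4: 2,542 × $26 = $66,092. Book value $23,600.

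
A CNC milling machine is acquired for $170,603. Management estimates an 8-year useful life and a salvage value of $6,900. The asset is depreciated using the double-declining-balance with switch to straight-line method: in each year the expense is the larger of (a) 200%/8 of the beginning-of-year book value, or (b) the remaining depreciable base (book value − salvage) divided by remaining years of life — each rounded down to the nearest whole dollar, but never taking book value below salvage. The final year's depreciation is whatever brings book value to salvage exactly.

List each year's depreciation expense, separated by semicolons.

Depreciable base = $170,603 − $6,900 = $163,703.
Year 1: DB = ⌊$170,603 × 200%/8⌋ = $42,650; SL = ⌊$163,703/8⌋ = $20,462 → take DB $42,650. Book value $127,953.
Year 2: DB = ⌊$127,953 × 200%/8⌋ = $31,988; SL = ⌊$121,053/7⌋ = $17,293 → take DB $31,988. Book value $95,965.
Year 3: DB = ⌊$95,965 × 200%/8⌋ = $23,991; SL = ⌊$89,065/6⌋ = $14,844 → take DB $23,991. Book value $71,974.
Year 4: DB = ⌊$71,974 × 200%/8⌋ = $17,993; SL = ⌊$65,074/5⌋ = $13,014 → take DB $17,993. Book value $53,981.
Year 5: DB = ⌊$53,981 × 200%/8⌋ = $13,495; SL = ⌊$47,081/4⌋ = $11,770 → take DB $13,495. Book value $40,486.
Year 6: DB = ⌊$40,486 × 200%/8⌋ = $10,121; SL = ⌊$33,586/3⌋ = $11,195 → take SL $11,195. Book value $29,291.
Year 7: DB = ⌊$29,291 × 200%/8⌋ = $7,322; SL = ⌊$22,391/2⌋ = $11,195 → take SL $11,195. Book value $18,096.
Year 8 (final): $18,096 − $6,900 = $11,196. Book value $6,900.

$42,650; $31,988; $23,991; $17,993; $13,495; $11,195; $11,195; $11,196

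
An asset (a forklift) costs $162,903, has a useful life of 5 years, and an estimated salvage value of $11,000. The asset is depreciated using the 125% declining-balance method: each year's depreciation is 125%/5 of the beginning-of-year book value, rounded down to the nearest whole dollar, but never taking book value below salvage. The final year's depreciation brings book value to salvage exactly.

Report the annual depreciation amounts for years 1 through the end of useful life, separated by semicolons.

Depreciable base = $162,903 − $11,000 = $151,903.
Year 1: ⌊$162,903 × 125%/5⌋ = $40,725. Book value $122,178.
Year 2: ⌊$122,178 × 125%/5⌋ = $30,544. Book value $91,634.
Year 3: ⌊$91,634 × 125%/5⌋ = $22,908. Book value $68,726.
Year 4: ⌊$68,726 × 125%/5⌋ = $17,181. Book value $51,545.
Year 5 (final): $51,545 − $11,000 = $40,545. Book value $11,000.

$40,725; $30,544; $22,908; $17,181; $40,545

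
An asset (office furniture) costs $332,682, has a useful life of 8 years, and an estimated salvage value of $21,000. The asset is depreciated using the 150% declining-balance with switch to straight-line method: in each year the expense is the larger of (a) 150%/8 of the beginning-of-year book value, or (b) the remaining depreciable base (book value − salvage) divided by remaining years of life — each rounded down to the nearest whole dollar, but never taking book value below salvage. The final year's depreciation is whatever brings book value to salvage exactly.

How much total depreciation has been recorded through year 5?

Depreciable base = $332,682 − $21,000 = $311,682.
Year 1: DB = ⌊$332,682 × 150%/8⌋ = $62,377; SL = ⌊$311,682/8⌋ = $38,960 → take DB $62,377. Book value $270,305.
Year 2: DB = ⌊$270,305 × 150%/8⌋ = $50,682; SL = ⌊$249,305/7⌋ = $35,615 → take DB $50,682. Book value $219,623.
Year 3: DB = ⌊$219,623 × 150%/8⌋ = $41,179; SL = ⌊$198,623/6⌋ = $33,103 → take DB $41,179. Book value $178,444.
Year 4: DB = ⌊$178,444 × 150%/8⌋ = $33,458; SL = ⌊$157,444/5⌋ = $31,488 → take DB $33,458. Book value $144,986.
Year 5: DB = ⌊$144,986 × 150%/8⌋ = $27,184; SL = ⌊$123,986/4⌋ = $30,996 → take SL $30,996. Book value $113,990.
Accumulated through year 5 = $332,682 − $113,990 = $218,692.

$218,692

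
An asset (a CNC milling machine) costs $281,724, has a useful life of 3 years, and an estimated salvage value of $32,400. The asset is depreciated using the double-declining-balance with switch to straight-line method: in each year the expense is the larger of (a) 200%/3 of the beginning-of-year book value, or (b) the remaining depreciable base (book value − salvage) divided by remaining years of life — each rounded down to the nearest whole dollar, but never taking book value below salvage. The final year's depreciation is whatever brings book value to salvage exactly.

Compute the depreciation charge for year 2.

$61,508

Depreciable base = $281,724 − $32,400 = $249,324.
Year 1: DB = ⌊$281,724 × 200%/3⌋ = $187,816; SL = ⌊$249,324/3⌋ = $83,108 → take DB $187,816. Book value $93,908.
Year 2: DB = ⌊$93,908 × 200%/3⌋ = $62,605; SL = ⌊$61,508/2⌋ = $30,754 → take DB $62,605, capped at $61,508. Book value $32,400.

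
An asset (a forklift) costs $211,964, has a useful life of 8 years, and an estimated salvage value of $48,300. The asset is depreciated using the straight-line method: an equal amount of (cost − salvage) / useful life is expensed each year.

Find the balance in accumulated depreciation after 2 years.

$40,916

Depreciable base = $211,964 − $48,300 = $163,664.
Annual expense = $163,664 / 8 = $20,458.
End of year 1: book value $191,506.
End of year 2: book value $171,048.
Accumulated through year 2 = $211,964 − $171,048 = $40,916.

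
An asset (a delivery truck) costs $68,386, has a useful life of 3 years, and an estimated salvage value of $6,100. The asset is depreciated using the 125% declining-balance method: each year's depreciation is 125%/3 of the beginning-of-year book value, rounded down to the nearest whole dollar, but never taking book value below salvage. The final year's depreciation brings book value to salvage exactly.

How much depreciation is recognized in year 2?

Depreciable base = $68,386 − $6,100 = $62,286.
Year 1: ⌊$68,386 × 125%/3⌋ = $28,494. Book value $39,892.
Year 2: ⌊$39,892 × 125%/3⌋ = $16,621. Book value $23,271.

$16,621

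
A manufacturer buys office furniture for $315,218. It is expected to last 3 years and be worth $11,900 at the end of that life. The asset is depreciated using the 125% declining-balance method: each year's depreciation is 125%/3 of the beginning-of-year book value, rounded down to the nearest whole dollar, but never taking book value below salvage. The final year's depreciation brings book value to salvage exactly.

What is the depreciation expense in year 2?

$76,615

Depreciable base = $315,218 − $11,900 = $303,318.
Year 1: ⌊$315,218 × 125%/3⌋ = $131,340. Book value $183,878.
Year 2: ⌊$183,878 × 125%/3⌋ = $76,615. Book value $107,263.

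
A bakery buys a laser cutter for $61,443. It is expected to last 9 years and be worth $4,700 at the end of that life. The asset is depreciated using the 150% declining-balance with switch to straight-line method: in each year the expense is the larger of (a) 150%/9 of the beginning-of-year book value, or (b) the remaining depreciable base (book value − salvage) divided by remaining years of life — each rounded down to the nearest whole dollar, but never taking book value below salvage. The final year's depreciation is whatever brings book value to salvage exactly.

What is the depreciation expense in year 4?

$5,926

Depreciable base = $61,443 − $4,700 = $56,743.
Year 1: DB = ⌊$61,443 × 150%/9⌋ = $10,240; SL = ⌊$56,743/9⌋ = $6,304 → take DB $10,240. Book value $51,203.
Year 2: DB = ⌊$51,203 × 150%/9⌋ = $8,533; SL = ⌊$46,503/8⌋ = $5,812 → take DB $8,533. Book value $42,670.
Year 3: DB = ⌊$42,670 × 150%/9⌋ = $7,111; SL = ⌊$37,970/7⌋ = $5,424 → take DB $7,111. Book value $35,559.
Year 4: DB = ⌊$35,559 × 150%/9⌋ = $5,926; SL = ⌊$30,859/6⌋ = $5,143 → take DB $5,926. Book value $29,633.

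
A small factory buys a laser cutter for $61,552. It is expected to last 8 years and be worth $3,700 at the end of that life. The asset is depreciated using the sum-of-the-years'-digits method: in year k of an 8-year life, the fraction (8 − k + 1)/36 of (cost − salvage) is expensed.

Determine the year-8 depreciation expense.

Depreciable base = $61,552 − $3,700 = $57,852.
Sum of the years' digits = 8+7+6+5+4+3+2+1 = 36.
Year 1: $57,852 × 8/36 = $12,856. Book value $48,696.
Year 2: $57,852 × 7/36 = $11,249. Book value $37,447.
Year 3: $57,852 × 6/36 = $9,642. Book value $27,805.
Year 4: $57,852 × 5/36 = $8,035. Book value $19,770.
Year 5: $57,852 × 4/36 = $6,428. Book value $13,342.
Year 6: $57,852 × 3/36 = $4,821. Book value $8,521.
Year 7: $57,852 × 2/36 = $3,214. Book value $5,307.
Year 8: $57,852 × 1/36 = $1,607. Book value $3,700.

$1,607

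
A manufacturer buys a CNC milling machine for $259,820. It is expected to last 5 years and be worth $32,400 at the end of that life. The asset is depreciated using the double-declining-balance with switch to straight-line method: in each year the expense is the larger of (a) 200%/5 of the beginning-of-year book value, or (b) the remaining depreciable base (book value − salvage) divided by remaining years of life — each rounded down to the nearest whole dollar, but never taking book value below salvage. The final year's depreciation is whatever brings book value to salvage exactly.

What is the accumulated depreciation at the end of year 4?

$226,146

Depreciable base = $259,820 − $32,400 = $227,420.
Year 1: DB = ⌊$259,820 × 200%/5⌋ = $103,928; SL = ⌊$227,420/5⌋ = $45,484 → take DB $103,928. Book value $155,892.
Year 2: DB = ⌊$155,892 × 200%/5⌋ = $62,356; SL = ⌊$123,492/4⌋ = $30,873 → take DB $62,356. Book value $93,536.
Year 3: DB = ⌊$93,536 × 200%/5⌋ = $37,414; SL = ⌊$61,136/3⌋ = $20,378 → take DB $37,414. Book value $56,122.
Year 4: DB = ⌊$56,122 × 200%/5⌋ = $22,448; SL = ⌊$23,722/2⌋ = $11,861 → take DB $22,448. Book value $33,674.
Accumulated through year 4 = $259,820 − $33,674 = $226,146.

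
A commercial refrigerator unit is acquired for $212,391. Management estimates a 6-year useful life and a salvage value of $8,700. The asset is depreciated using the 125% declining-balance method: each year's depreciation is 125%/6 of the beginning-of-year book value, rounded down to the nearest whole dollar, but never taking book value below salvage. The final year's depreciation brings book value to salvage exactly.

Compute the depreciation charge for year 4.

Depreciable base = $212,391 − $8,700 = $203,691.
Year 1: ⌊$212,391 × 125%/6⌋ = $44,248. Book value $168,143.
Year 2: ⌊$168,143 × 125%/6⌋ = $35,029. Book value $133,114.
Year 3: ⌊$133,114 × 125%/6⌋ = $27,732. Book value $105,382.
Year 4: ⌊$105,382 × 125%/6⌋ = $21,954. Book value $83,428.

$21,954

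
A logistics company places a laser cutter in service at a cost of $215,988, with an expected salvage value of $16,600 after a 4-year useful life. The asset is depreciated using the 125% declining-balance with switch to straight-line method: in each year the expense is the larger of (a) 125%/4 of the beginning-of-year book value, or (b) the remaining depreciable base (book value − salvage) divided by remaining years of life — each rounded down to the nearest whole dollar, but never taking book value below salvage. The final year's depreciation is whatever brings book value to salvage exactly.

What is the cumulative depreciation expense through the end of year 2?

Depreciable base = $215,988 − $16,600 = $199,388.
Year 1: DB = ⌊$215,988 × 125%/4⌋ = $67,496; SL = ⌊$199,388/4⌋ = $49,847 → take DB $67,496. Book value $148,492.
Year 2: DB = ⌊$148,492 × 125%/4⌋ = $46,403; SL = ⌊$131,892/3⌋ = $43,964 → take DB $46,403. Book value $102,089.
Accumulated through year 2 = $215,988 − $102,089 = $113,899.

$113,899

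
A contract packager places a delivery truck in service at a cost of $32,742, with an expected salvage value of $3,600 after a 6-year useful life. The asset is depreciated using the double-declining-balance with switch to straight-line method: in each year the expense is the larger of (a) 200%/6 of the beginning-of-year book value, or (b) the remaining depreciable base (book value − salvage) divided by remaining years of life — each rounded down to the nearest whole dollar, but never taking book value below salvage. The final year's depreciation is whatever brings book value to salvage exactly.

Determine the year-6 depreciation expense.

Depreciable base = $32,742 − $3,600 = $29,142.
Year 1: DB = ⌊$32,742 × 200%/6⌋ = $10,914; SL = ⌊$29,142/6⌋ = $4,857 → take DB $10,914. Book value $21,828.
Year 2: DB = ⌊$21,828 × 200%/6⌋ = $7,276; SL = ⌊$18,228/5⌋ = $3,645 → take DB $7,276. Book value $14,552.
Year 3: DB = ⌊$14,552 × 200%/6⌋ = $4,850; SL = ⌊$10,952/4⌋ = $2,738 → take DB $4,850. Book value $9,702.
Year 4: DB = ⌊$9,702 × 200%/6⌋ = $3,234; SL = ⌊$6,102/3⌋ = $2,034 → take DB $3,234. Book value $6,468.
Year 5: DB = ⌊$6,468 × 200%/6⌋ = $2,156; SL = ⌊$2,868/2⌋ = $1,434 → take DB $2,156. Book value $4,312.
Year 6 (final): $4,312 − $3,600 = $712. Book value $3,600.

$712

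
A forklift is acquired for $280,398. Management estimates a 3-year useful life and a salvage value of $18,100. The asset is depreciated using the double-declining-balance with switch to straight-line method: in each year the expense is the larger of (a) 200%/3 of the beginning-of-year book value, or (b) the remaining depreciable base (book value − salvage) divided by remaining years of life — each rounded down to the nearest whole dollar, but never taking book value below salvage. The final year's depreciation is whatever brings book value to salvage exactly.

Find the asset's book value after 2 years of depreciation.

Depreciable base = $280,398 − $18,100 = $262,298.
Year 1: DB = ⌊$280,398 × 200%/3⌋ = $186,932; SL = ⌊$262,298/3⌋ = $87,432 → take DB $186,932. Book value $93,466.
Year 2: DB = ⌊$93,466 × 200%/3⌋ = $62,310; SL = ⌊$75,366/2⌋ = $37,683 → take DB $62,310. Book value $31,156.

$31,156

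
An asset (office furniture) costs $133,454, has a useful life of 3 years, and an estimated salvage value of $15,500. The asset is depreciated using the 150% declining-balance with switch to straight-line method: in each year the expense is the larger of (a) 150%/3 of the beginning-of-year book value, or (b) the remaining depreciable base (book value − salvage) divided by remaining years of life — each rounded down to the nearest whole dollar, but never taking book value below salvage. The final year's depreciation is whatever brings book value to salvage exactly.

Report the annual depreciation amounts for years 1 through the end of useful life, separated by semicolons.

Depreciable base = $133,454 − $15,500 = $117,954.
Year 1: DB = ⌊$133,454 × 150%/3⌋ = $66,727; SL = ⌊$117,954/3⌋ = $39,318 → take DB $66,727. Book value $66,727.
Year 2: DB = ⌊$66,727 × 150%/3⌋ = $33,363; SL = ⌊$51,227/2⌋ = $25,613 → take DB $33,363. Book value $33,364.
Year 3 (final): $33,364 − $15,500 = $17,864. Book value $15,500.

$66,727; $33,363; $17,864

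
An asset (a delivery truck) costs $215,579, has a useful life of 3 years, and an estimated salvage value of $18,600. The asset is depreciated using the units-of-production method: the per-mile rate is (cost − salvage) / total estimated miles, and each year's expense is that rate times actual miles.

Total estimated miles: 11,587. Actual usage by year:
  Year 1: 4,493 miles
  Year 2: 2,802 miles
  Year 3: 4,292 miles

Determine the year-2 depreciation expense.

Depreciable base = $215,579 − $18,600 = $196,979.
Rate = $196,979 / 11,587 miles = $17 per mile.
Year 1: 4,493 × $17 = $76,381. Book value $139,198.
Year 2: 2,802 × $17 = $47,634. Book value $91,564.

$47,634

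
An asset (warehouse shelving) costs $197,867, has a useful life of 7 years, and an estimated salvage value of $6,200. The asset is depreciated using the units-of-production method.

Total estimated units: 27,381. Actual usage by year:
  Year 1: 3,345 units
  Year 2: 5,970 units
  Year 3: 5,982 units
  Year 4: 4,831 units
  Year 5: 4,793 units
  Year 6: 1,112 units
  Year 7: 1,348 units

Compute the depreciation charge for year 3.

$41,874

Depreciable base = $197,867 − $6,200 = $191,667.
Rate = $191,667 / 27,381 units = $7 per unit.
Year 1: 3,345 × $7 = $23,415. Book value $174,452.
Year 2: 5,970 × $7 = $41,790. Book value $132,662.
Year 3: 5,982 × $7 = $41,874. Book value $90,788.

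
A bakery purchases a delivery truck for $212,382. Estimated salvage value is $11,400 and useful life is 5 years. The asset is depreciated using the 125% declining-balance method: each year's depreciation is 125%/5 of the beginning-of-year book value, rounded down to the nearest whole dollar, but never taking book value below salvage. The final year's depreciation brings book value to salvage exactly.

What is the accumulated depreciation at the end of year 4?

Depreciable base = $212,382 − $11,400 = $200,982.
Year 1: ⌊$212,382 × 125%/5⌋ = $53,095. Book value $159,287.
Year 2: ⌊$159,287 × 125%/5⌋ = $39,821. Book value $119,466.
Year 3: ⌊$119,466 × 125%/5⌋ = $29,866. Book value $89,600.
Year 4: ⌊$89,600 × 125%/5⌋ = $22,400. Book value $67,200.
Accumulated through year 4 = $212,382 − $67,200 = $145,182.

$145,182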